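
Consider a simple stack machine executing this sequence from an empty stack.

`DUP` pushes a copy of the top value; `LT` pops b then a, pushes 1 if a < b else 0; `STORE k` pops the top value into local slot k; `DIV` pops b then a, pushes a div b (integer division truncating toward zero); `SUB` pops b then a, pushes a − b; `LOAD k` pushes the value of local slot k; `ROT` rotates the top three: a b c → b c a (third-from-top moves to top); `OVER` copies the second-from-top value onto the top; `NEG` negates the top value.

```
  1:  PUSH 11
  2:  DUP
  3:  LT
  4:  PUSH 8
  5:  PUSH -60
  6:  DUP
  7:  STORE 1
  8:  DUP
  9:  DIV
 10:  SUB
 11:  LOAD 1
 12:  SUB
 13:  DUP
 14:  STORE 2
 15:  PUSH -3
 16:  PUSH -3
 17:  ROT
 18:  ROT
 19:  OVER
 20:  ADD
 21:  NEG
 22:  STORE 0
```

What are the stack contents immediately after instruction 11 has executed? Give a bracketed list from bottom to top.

PUSH 11  -> [11]
DUP      -> [11, 11]
LT       -> [0]
PUSH 8   -> [0, 8]
PUSH -60 -> [0, 8, -60]
DUP      -> [0, 8, -60, -60]
STORE 1  -> [0, 8, -60]
DUP      -> [0, 8, -60, -60]
DIV      -> [0, 8, 1]
SUB      -> [0, 7]
LOAD 1   -> [0, 7, -60]

[0, 7, -60]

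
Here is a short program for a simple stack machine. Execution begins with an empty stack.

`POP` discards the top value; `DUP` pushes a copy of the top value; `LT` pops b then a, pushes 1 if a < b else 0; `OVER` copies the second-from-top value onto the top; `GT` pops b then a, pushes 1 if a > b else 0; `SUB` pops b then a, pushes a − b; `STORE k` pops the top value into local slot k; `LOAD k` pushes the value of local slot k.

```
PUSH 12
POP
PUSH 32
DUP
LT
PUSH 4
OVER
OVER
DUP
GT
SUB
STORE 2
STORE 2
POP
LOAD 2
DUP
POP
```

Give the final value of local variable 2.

4

PUSH 12 → 12
POP     → (empty)
PUSH 32 → 32
DUP     → 32 32
LT      → 0
PUSH 4  → 0 4
OVER    → 0 4 0
OVER    → 0 4 0 4
DUP     → 0 4 0 4 4
GT      → 0 4 0 0
SUB     → 0 4 0
STORE 2 → 0 4
STORE 2 → 0
POP     → (empty)
LOAD 2  → 4
DUP     → 4 4
POP     → 4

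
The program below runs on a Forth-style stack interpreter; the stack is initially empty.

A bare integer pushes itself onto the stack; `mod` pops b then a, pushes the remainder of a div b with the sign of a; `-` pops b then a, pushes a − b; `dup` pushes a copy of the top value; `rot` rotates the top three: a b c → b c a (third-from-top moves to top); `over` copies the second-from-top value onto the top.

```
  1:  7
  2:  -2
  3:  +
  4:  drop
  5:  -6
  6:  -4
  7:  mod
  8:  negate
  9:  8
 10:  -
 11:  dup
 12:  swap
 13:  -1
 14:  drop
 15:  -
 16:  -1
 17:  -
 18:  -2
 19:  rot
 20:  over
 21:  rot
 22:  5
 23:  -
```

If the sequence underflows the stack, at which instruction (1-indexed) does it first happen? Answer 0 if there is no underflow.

19

7      : 7
-2     : 7 -2
+      : 5
drop   : (empty)
-6     : -6
-4     : -6 -4
mod    : -2
negate : 2
8      : 2 8
-      : -6
dup    : -6 -6
swap   : -6 -6
-1     : -6 -6 -1
drop   : -6 -6
-      : 0
-1     : 0 -1
-      : 1
-2     : 1 -2
rot  — needs 3 operands, stack has 2 → underflow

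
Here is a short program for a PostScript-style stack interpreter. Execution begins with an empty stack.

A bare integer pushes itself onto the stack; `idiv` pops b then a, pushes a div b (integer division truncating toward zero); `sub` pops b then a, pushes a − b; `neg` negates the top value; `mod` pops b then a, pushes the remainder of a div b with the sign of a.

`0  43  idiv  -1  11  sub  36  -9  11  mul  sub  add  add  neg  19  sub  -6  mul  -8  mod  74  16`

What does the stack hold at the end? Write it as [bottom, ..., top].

0    : 0
43   : 0 43
idiv : 0
-1   : 0 -1
11   : 0 -1 11
sub  : 0 -12
36   : 0 -12 36
-9   : 0 -12 36 -9
11   : 0 -12 36 -9 11
mul  : 0 -12 36 -99
sub  : 0 -12 135
add  : 0 123
add  : 123
neg  : -123
19   : -123 19
sub  : -142
-6   : -142 -6
mul  : 852
-8   : 852 -8
mod  : 4
74   : 4 74
16   : 4 74 16

[4, 74, 16]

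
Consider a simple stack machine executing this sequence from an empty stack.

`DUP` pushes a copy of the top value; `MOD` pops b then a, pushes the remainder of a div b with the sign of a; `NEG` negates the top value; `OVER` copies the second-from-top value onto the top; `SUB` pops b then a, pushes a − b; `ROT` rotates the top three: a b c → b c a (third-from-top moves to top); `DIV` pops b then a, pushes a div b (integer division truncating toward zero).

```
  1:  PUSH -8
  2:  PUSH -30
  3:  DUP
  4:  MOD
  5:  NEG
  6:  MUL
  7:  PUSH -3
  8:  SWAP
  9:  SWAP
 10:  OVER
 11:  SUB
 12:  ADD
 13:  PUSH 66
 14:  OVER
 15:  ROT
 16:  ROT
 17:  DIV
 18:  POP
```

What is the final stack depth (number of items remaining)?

PUSH -8   -8
PUSH -30  -8 -30
DUP       -8 -30 -30
MOD       -8 0
NEG       -8 0
MUL       0
PUSH -3   0 -3
SWAP      -3 0
SWAP      0 -3
OVER      0 -3 0
SUB       0 -3
ADD       -3
PUSH 66   -3 66
OVER      -3 66 -3
ROT       66 -3 -3
ROT       -3 -3 66
DIV       -3 0
POP       -3

1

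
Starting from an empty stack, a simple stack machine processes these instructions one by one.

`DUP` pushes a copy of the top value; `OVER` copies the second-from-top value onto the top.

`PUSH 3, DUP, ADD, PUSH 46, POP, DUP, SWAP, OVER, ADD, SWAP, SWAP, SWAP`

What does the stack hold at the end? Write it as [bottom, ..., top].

PUSH 3  -> 3
DUP     -> 3 3
ADD     -> 6
PUSH 46 -> 6 46
POP     -> 6
DUP     -> 6 6
SWAP    -> 6 6
OVER    -> 6 6 6
ADD     -> 6 12
SWAP    -> 12 6
SWAP    -> 6 12
SWAP    -> 12 6

[12, 6]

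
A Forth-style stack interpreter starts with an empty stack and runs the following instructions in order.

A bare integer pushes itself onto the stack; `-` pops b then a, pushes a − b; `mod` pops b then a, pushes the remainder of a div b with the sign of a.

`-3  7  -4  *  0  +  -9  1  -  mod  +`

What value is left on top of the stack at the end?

-11

-3  -> [-3]
7   -> [-3, 7]
-4  -> [-3, 7, -4]
*   -> [-3, -28]
0   -> [-3, -28, 0]
+   -> [-3, -28]
-9  -> [-3, -28, -9]
1   -> [-3, -28, -9, 1]
-   -> [-3, -28, -10]
mod -> [-3, -8]
+   -> [-11]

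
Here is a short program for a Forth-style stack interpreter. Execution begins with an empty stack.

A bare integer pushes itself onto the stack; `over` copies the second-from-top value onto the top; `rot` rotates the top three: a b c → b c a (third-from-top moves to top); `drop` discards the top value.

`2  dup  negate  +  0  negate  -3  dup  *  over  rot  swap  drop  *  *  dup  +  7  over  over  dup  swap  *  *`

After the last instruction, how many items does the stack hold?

3

2      : [2]
dup    : [2, 2]
negate : [2, -2]
+      : [0]
0      : [0, 0]
negate : [0, 0]
-3     : [0, 0, -3]
dup    : [0, 0, -3, -3]
*      : [0, 0, 9]
over   : [0, 0, 9, 0]
rot    : [0, 9, 0, 0]
swap   : [0, 9, 0, 0]
drop   : [0, 9, 0]
*      : [0, 0]
*      : [0]
dup    : [0, 0]
+      : [0]
7      : [0, 7]
over   : [0, 7, 0]
over   : [0, 7, 0, 7]
dup    : [0, 7, 0, 7, 7]
swap   : [0, 7, 0, 7, 7]
*      : [0, 7, 0, 49]
*      : [0, 7, 0]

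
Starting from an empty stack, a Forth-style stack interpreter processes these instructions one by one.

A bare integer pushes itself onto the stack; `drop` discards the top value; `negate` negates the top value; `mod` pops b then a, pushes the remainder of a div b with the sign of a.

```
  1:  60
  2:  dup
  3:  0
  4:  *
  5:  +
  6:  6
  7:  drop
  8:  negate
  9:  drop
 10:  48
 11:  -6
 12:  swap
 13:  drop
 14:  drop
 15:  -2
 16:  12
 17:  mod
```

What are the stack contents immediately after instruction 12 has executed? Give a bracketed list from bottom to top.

[-6, 48]

60     : [60]
dup    : [60, 60]
0      : [60, 60, 0]
*      : [60, 0]
+      : [60]
6      : [60, 6]
drop   : [60]
negate : [-60]
drop   : []
48     : [48]
-6     : [48, -6]
swap   : [-6, 48]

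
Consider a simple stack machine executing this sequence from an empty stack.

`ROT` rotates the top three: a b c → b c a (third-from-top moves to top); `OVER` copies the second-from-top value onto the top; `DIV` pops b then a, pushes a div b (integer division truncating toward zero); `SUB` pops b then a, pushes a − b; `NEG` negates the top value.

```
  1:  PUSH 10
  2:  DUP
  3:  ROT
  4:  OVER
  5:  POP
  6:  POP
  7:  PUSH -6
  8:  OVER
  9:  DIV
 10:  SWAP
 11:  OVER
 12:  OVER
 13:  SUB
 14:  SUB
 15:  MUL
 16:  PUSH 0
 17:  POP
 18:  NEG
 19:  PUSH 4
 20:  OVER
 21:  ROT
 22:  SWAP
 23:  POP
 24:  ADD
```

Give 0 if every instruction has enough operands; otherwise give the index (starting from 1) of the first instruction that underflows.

3

PUSH 10 -> 10
DUP     -> 10 10
ROT  — needs 3 operands, stack has 2 → underflow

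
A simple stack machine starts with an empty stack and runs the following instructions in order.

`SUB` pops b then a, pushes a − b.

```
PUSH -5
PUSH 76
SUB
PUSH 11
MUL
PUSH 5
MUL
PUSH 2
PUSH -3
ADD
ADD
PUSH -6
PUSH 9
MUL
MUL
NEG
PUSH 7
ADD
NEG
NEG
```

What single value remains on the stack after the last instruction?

-240617

PUSH -5 -> [-5]
PUSH 76 -> [-5, 76]
SUB     -> [-81]
PUSH 11 -> [-81, 11]
MUL     -> [-891]
PUSH 5  -> [-891, 5]
MUL     -> [-4455]
PUSH 2  -> [-4455, 2]
PUSH -3 -> [-4455, 2, -3]
ADD     -> [-4455, -1]
ADD     -> [-4456]
PUSH -6 -> [-4456, -6]
PUSH 9  -> [-4456, -6, 9]
MUL     -> [-4456, -54]
MUL     -> [240624]
NEG     -> [-240624]
PUSH 7  -> [-240624, 7]
ADD     -> [-240617]
NEG     -> [240617]
NEG     -> [-240617]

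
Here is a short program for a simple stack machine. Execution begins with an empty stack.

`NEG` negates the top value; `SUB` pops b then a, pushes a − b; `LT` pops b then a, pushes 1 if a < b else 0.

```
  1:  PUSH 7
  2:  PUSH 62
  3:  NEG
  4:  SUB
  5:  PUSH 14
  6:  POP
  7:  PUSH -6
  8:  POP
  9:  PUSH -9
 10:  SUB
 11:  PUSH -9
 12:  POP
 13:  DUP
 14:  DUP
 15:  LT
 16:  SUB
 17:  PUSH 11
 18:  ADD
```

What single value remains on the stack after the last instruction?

89

PUSH 7   [7]
PUSH 62  [7, 62]
NEG      [7, -62]
SUB      [69]
PUSH 14  [69, 14]
POP      [69]
PUSH -6  [69, -6]
POP      [69]
PUSH -9  [69, -9]
SUB      [78]
PUSH -9  [78, -9]
POP      [78]
DUP      [78, 78]
DUP      [78, 78, 78]
LT       [78, 0]
SUB      [78]
PUSH 11  [78, 11]
ADD      [89]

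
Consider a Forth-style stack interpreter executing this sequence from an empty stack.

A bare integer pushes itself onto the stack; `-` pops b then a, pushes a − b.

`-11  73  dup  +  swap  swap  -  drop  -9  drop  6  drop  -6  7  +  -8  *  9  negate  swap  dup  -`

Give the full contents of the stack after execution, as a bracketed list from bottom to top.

-11    -> [-11]
73     -> [-11, 73]
dup    -> [-11, 73, 73]
+      -> [-11, 146]
swap   -> [146, -11]
swap   -> [-11, 146]
-      -> [-157]
drop   -> []
-9     -> [-9]
drop   -> []
6      -> [6]
drop   -> []
-6     -> [-6]
7      -> [-6, 7]
+      -> [1]
-8     -> [1, -8]
*      -> [-8]
9      -> [-8, 9]
negate -> [-8, -9]
swap   -> [-9, -8]
dup    -> [-9, -8, -8]
-      -> [-9, 0]

[-9, 0]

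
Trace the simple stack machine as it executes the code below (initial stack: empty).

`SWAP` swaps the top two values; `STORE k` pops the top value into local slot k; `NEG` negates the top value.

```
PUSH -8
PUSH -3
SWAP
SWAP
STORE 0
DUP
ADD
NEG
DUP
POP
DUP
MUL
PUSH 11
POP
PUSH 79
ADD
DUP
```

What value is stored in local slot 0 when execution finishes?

PUSH -8 → [-8]
PUSH -3 → [-8, -3]
SWAP    → [-3, -8]
SWAP    → [-8, -3]
STORE 0 → [-8]
DUP     → [-8, -8]
ADD     → [-16]
NEG     → [16]
DUP     → [16, 16]
POP     → [16]
DUP     → [16, 16]
MUL     → [256]
PUSH 11 → [256, 11]
POP     → [256]
PUSH 79 → [256, 79]
ADD     → [335]
DUP     → [335, 335]

-3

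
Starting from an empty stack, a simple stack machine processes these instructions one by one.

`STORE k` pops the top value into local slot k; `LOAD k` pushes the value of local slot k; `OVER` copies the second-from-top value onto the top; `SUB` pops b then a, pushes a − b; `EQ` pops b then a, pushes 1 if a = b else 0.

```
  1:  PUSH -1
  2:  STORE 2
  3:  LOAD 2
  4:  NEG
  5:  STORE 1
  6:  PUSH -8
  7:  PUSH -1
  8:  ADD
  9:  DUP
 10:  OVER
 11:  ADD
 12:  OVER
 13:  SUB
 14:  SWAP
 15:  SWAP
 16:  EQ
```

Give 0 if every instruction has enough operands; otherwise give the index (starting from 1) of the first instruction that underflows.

0

PUSH -1 → -1
STORE 2 → (empty)
LOAD 2  → -1
NEG     → 1
STORE 1 → (empty)
PUSH -8 → -8
PUSH -1 → -8 -1
ADD     → -9
DUP     → -9 -9
OVER    → -9 -9 -9
ADD     → -9 -18
OVER    → -9 -18 -9
SUB     → -9 -9
SWAP    → -9 -9
SWAP    → -9 -9
EQ      → 1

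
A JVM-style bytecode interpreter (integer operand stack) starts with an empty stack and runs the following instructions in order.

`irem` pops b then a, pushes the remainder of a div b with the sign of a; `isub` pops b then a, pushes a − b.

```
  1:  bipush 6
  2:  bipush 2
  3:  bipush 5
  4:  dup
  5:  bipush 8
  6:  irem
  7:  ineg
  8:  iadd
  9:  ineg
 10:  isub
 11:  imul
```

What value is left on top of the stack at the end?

bipush 6 → [6]
bipush 2 → [6, 2]
bipush 5 → [6, 2, 5]
dup      → [6, 2, 5, 5]
bipush 8 → [6, 2, 5, 5, 8]
irem     → [6, 2, 5, 5]
ineg     → [6, 2, 5, -5]
iadd     → [6, 2, 0]
ineg     → [6, 2, 0]
isub     → [6, 2]
imul     → [12]

12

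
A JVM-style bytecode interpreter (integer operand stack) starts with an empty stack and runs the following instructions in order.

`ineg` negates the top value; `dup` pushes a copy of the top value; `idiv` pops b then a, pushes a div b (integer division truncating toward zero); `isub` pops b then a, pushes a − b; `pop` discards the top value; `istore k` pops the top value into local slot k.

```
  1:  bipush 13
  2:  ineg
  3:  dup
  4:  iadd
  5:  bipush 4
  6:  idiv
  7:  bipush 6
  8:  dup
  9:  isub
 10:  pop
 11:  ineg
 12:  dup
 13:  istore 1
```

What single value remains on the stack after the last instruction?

bipush 13 : 13
ineg      : -13
dup       : -13 -13
iadd      : -26
bipush 4  : -26 4
idiv      : -6
bipush 6  : -6 6
dup       : -6 6 6
isub      : -6 0
pop       : -6
ineg      : 6
dup       : 6 6
istore 1  : 6

6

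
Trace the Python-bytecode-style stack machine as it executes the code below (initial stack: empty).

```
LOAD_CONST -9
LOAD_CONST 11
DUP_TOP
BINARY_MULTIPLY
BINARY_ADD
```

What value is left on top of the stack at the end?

LOAD_CONST -9    -9
LOAD_CONST 11    -9 11
DUP_TOP          -9 11 11
BINARY_MULTIPLY  -9 121
BINARY_ADD       112

112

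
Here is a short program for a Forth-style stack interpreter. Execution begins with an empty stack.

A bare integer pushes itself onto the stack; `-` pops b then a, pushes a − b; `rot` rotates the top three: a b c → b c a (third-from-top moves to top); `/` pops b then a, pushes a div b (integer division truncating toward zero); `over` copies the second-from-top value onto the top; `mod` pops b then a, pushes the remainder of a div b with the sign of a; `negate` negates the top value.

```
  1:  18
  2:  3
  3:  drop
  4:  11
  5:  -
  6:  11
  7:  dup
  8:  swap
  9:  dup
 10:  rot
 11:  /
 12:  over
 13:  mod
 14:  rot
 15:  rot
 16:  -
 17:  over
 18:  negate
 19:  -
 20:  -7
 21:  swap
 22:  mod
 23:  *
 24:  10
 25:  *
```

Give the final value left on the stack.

18     -> 18
3      -> 18 3
drop   -> 18
11     -> 18 11
-      -> 7
11     -> 7 11
dup    -> 7 11 11
swap   -> 7 11 11
dup    -> 7 11 11 11
rot    -> 7 11 11 11
/      -> 7 11 1
over   -> 7 11 1 11
mod    -> 7 11 1
rot    -> 11 1 7
rot    -> 1 7 11
-      -> 1 -4
over   -> 1 -4 1
negate -> 1 -4 -1
-      -> 1 -3
-7     -> 1 -3 -7
swap   -> 1 -7 -3
mod    -> 1 -1
*      -> -1
10     -> -1 10
*      -> -10

-10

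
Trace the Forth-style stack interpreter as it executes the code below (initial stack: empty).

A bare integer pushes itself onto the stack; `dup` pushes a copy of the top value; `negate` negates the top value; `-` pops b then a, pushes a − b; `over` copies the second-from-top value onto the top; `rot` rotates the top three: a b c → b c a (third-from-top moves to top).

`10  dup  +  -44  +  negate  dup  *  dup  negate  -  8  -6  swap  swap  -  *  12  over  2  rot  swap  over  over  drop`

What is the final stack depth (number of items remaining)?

5

10      [10]
dup     [10, 10]
+       [20]
-44     [20, -44]
+       [-24]
negate  [24]
dup     [24, 24]
*       [576]
dup     [576, 576]
negate  [576, -576]
-       [1152]
8       [1152, 8]
-6      [1152, 8, -6]
swap    [1152, -6, 8]
swap    [1152, 8, -6]
-       [1152, 14]
*       [16128]
12      [16128, 12]
over    [16128, 12, 16128]
2       [16128, 12, 16128, 2]
rot     [16128, 16128, 2, 12]
swap    [16128, 16128, 12, 2]
over    [16128, 16128, 12, 2, 12]
over    [16128, 16128, 12, 2, 12, 2]
drop    [16128, 16128, 12, 2, 12]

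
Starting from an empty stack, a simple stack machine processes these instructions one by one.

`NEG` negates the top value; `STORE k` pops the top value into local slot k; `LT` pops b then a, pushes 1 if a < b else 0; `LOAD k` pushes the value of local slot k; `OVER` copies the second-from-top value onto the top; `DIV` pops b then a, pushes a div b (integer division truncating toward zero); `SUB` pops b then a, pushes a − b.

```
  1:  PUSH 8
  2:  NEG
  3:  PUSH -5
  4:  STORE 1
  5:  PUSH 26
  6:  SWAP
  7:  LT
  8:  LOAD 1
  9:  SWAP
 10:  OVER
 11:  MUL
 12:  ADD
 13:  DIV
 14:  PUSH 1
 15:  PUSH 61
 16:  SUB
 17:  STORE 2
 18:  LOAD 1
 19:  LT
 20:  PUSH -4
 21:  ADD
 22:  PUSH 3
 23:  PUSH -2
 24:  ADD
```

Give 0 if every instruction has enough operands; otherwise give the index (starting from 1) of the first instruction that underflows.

13

PUSH 8  -> [8]
NEG     -> [-8]
PUSH -5 -> [-8, -5]
STORE 1 -> [-8]
PUSH 26 -> [-8, 26]
SWAP    -> [26, -8]
LT      -> [0]
LOAD 1  -> [0, -5]
SWAP    -> [-5, 0]
OVER    -> [-5, 0, -5]
MUL     -> [-5, 0]
ADD     -> [-5]
DIV  — needs 2 operands, stack has 1 → underflow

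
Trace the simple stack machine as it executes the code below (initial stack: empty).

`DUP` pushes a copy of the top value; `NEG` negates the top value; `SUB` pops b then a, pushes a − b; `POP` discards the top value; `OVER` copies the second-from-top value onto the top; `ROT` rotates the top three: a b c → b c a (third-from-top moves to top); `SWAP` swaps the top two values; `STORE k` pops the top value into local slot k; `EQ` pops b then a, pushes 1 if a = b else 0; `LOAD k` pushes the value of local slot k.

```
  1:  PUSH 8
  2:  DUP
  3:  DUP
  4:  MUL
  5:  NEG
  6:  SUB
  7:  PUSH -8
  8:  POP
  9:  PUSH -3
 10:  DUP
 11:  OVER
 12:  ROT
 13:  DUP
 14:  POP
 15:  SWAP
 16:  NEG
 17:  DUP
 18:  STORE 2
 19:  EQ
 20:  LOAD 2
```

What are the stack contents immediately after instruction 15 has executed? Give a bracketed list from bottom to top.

[72, -3, -3, -3]

PUSH 8  → 8
DUP     → 8 8
DUP     → 8 8 8
MUL     → 8 64
NEG     → 8 -64
SUB     → 72
PUSH -8 → 72 -8
POP     → 72
PUSH -3 → 72 -3
DUP     → 72 -3 -3
OVER    → 72 -3 -3 -3
ROT     → 72 -3 -3 -3
DUP     → 72 -3 -3 -3 -3
POP     → 72 -3 -3 -3
SWAP    → 72 -3 -3 -3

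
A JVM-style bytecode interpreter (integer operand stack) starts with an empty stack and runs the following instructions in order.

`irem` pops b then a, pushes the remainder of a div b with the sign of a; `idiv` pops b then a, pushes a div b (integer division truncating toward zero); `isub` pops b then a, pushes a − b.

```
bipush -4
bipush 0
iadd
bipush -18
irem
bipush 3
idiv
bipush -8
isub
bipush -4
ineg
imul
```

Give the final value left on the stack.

28

bipush -4  → -4
bipush 0   → -4 0
iadd       → -4
bipush -18 → -4 -18
irem       → -4
bipush 3   → -4 3
idiv       → -1
bipush -8  → -1 -8
isub       → 7
bipush -4  → 7 -4
ineg       → 7 4
imul       → 28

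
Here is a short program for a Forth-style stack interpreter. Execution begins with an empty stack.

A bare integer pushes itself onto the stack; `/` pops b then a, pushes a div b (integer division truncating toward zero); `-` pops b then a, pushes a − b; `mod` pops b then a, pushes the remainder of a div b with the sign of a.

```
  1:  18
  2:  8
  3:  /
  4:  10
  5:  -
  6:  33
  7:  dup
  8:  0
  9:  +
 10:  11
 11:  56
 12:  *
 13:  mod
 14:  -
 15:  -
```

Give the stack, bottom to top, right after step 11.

18  : [18]
8   : [18, 8]
/   : [2]
10  : [2, 10]
-   : [-8]
33  : [-8, 33]
dup : [-8, 33, 33]
0   : [-8, 33, 33, 0]
+   : [-8, 33, 33]
11  : [-8, 33, 33, 11]
56  : [-8, 33, 33, 11, 56]

[-8, 33, 33, 11, 56]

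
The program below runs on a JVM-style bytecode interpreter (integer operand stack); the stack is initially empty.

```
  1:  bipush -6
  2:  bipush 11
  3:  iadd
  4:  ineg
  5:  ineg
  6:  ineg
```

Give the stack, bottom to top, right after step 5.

bipush -6 : [-6]
bipush 11 : [-6, 11]
iadd      : [5]
ineg      : [-5]
ineg      : [5]

[5]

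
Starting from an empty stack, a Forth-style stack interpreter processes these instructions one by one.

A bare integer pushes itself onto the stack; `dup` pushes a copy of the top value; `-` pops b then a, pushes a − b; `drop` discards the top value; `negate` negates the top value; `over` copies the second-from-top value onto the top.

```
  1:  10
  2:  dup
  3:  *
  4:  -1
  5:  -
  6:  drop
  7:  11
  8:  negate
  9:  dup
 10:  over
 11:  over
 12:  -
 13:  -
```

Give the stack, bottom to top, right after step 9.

[-11, -11]

10     -> 10
dup    -> 10 10
*      -> 100
-1     -> 100 -1
-      -> 101
drop   -> (empty)
11     -> 11
negate -> -11
dup    -> -11 -11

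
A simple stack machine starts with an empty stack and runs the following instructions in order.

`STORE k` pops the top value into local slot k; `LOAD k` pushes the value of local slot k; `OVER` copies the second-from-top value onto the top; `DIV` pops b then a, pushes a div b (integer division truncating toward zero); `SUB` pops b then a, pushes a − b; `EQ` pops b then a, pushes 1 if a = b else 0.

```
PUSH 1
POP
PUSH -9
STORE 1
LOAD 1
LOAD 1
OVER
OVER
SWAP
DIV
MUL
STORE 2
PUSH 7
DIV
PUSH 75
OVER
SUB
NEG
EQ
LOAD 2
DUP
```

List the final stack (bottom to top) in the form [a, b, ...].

[0, -9, -9]

PUSH 1  : [1]
POP     : []
PUSH -9 : [-9]
STORE 1 : []
LOAD 1  : [-9]
LOAD 1  : [-9, -9]
OVER    : [-9, -9, -9]
OVER    : [-9, -9, -9, -9]
SWAP    : [-9, -9, -9, -9]
DIV     : [-9, -9, 1]
MUL     : [-9, -9]
STORE 2 : [-9]
PUSH 7  : [-9, 7]
DIV     : [-1]
PUSH 75 : [-1, 75]
OVER    : [-1, 75, -1]
SUB     : [-1, 76]
NEG     : [-1, -76]
EQ      : [0]
LOAD 2  : [0, -9]
DUP     : [0, -9, -9]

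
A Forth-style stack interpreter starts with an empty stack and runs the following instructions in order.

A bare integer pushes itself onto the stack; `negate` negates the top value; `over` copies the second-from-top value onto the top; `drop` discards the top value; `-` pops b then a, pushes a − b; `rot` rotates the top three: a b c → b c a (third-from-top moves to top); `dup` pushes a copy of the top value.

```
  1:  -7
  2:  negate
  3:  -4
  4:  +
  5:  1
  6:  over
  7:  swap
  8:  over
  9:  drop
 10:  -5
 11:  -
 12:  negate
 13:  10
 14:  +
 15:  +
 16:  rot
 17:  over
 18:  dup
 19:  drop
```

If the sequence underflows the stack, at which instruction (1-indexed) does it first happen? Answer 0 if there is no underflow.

-7     → [-7]
negate → [7]
-4     → [7, -4]
+      → [3]
1      → [3, 1]
over   → [3, 1, 3]
swap   → [3, 3, 1]
over   → [3, 3, 1, 3]
drop   → [3, 3, 1]
-5     → [3, 3, 1, -5]
-      → [3, 3, 6]
negate → [3, 3, -6]
10     → [3, 3, -6, 10]
+      → [3, 3, 4]
+      → [3, 7]
rot  — needs 3 operands, stack has 2 → underflow

16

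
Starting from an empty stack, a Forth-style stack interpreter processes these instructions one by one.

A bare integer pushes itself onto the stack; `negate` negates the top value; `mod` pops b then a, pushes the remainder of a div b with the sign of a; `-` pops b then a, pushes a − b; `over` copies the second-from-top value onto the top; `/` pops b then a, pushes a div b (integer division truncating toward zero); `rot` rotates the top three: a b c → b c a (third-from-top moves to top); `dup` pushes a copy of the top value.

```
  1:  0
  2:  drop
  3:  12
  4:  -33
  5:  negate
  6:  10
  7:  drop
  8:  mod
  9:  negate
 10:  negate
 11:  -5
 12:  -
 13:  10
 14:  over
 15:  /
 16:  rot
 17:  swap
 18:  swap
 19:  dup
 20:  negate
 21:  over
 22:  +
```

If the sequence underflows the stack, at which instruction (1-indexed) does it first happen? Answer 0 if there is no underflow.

0      : 0
drop   : (empty)
12     : 12
-33    : 12 -33
negate : 12 33
10     : 12 33 10
drop   : 12 33
mod    : 12
negate : -12
negate : 12
-5     : 12 -5
-      : 17
10     : 17 10
over   : 17 10 17
/      : 17 0
rot  — needs 3 operands, stack has 2 → underflow

16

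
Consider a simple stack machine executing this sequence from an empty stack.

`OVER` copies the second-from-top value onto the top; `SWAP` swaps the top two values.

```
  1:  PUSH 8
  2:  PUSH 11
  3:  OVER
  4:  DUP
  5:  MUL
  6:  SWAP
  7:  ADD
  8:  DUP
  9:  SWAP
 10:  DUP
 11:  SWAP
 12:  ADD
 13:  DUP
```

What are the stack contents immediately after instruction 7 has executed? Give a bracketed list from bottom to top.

PUSH 8  -> [8]
PUSH 11 -> [8, 11]
OVER    -> [8, 11, 8]
DUP     -> [8, 11, 8, 8]
MUL     -> [8, 11, 64]
SWAP    -> [8, 64, 11]
ADD     -> [8, 75]

[8, 75]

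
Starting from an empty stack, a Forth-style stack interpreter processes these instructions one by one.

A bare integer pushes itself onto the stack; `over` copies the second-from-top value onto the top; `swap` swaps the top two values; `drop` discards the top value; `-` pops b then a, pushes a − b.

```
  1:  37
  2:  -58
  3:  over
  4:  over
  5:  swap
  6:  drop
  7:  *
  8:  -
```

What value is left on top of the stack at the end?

37    37
-58   37 -58
over  37 -58 37
over  37 -58 37 -58
swap  37 -58 -58 37
drop  37 -58 -58
*     37 3364
-     -3327

-3327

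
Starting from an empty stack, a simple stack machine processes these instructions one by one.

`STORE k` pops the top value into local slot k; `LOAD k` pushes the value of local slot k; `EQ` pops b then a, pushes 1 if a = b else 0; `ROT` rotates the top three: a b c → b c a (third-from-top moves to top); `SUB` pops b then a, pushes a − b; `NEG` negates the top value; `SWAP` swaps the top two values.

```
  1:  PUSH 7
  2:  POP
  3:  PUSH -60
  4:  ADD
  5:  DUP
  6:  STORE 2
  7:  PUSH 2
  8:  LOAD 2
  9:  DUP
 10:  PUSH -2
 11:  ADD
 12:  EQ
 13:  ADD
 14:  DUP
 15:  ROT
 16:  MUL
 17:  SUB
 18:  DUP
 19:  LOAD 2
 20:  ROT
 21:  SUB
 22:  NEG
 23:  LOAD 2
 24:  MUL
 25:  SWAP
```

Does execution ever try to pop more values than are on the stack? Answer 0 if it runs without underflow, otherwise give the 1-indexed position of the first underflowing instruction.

4

PUSH 7   -> 7
POP      -> (empty)
PUSH -60 -> -60
ADD  — needs 2 operands, stack has 1 → underflow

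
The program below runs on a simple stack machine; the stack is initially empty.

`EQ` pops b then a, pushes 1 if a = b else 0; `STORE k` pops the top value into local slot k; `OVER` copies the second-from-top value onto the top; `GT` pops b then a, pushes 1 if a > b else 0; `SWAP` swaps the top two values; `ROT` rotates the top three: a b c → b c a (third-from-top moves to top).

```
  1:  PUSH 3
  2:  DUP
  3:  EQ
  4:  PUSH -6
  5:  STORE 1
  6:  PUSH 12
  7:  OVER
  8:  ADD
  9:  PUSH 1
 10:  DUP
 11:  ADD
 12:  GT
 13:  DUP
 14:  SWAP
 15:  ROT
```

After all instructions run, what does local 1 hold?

PUSH 3  : [3]
DUP     : [3, 3]
EQ      : [1]
PUSH -6 : [1, -6]
STORE 1 : [1]
PUSH 12 : [1, 12]
OVER    : [1, 12, 1]
ADD     : [1, 13]
PUSH 1  : [1, 13, 1]
DUP     : [1, 13, 1, 1]
ADD     : [1, 13, 2]
GT      : [1, 1]
DUP     : [1, 1, 1]
SWAP    : [1, 1, 1]
ROT     : [1, 1, 1]

-6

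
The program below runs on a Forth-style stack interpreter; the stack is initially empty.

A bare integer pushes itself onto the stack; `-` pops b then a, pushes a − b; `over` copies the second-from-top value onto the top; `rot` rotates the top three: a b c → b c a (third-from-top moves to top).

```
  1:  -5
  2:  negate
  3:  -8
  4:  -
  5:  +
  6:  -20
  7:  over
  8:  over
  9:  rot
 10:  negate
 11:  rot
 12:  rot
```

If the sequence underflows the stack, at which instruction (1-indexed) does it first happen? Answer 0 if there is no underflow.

5

-5     : -5
negate : 5
-8     : 5 -8
-      : 13
+  — needs 2 operands, stack has 1 → underflow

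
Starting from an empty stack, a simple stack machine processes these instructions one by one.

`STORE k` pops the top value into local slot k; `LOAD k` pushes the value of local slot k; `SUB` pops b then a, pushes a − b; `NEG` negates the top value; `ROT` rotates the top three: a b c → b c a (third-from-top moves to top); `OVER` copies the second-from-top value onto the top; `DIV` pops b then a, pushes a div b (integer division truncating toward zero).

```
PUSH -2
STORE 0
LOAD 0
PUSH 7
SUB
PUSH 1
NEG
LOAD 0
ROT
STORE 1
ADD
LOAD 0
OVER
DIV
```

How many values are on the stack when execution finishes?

PUSH -2 → [-2]
STORE 0 → []
LOAD 0  → [-2]
PUSH 7  → [-2, 7]
SUB     → [-9]
PUSH 1  → [-9, 1]
NEG     → [-9, -1]
LOAD 0  → [-9, -1, -2]
ROT     → [-1, -2, -9]
STORE 1 → [-1, -2]
ADD     → [-3]
LOAD 0  → [-3, -2]
OVER    → [-3, -2, -3]
DIV     → [-3, 0]

2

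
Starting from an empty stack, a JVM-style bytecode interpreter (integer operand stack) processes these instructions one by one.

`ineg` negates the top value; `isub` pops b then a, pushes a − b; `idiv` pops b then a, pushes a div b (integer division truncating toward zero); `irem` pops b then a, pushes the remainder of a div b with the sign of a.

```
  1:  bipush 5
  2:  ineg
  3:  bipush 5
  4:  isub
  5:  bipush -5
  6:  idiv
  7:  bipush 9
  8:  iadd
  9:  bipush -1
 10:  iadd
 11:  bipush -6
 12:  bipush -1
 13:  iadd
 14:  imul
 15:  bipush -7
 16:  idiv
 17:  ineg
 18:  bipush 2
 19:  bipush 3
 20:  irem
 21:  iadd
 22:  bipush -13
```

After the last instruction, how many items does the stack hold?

bipush 5    [5]
ineg        [-5]
bipush 5    [-5, 5]
isub        [-10]
bipush -5   [-10, -5]
idiv        [2]
bipush 9    [2, 9]
iadd        [11]
bipush -1   [11, -1]
iadd        [10]
bipush -6   [10, -6]
bipush -1   [10, -6, -1]
iadd        [10, -7]
imul        [-70]
bipush -7   [-70, -7]
idiv        [10]
ineg        [-10]
bipush 2    [-10, 2]
bipush 3    [-10, 2, 3]
irem        [-10, 2]
iadd        [-8]
bipush -13  [-8, -13]

2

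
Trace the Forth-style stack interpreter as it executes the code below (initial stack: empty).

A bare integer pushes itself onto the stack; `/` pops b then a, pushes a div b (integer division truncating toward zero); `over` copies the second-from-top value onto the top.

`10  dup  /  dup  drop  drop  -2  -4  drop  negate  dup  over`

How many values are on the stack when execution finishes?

3

10     -> 10
dup    -> 10 10
/      -> 1
dup    -> 1 1
drop   -> 1
drop   -> (empty)
-2     -> -2
-4     -> -2 -4
drop   -> -2
negate -> 2
dup    -> 2 2
over   -> 2 2 2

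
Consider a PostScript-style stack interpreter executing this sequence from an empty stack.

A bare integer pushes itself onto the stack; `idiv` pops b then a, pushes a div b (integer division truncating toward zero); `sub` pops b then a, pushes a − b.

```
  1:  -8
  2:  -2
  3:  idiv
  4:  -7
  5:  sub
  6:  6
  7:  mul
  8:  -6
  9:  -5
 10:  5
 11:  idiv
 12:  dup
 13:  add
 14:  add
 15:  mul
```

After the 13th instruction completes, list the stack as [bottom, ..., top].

[66, -6, -2]

-8   -> [-8]
-2   -> [-8, -2]
idiv -> [4]
-7   -> [4, -7]
sub  -> [11]
6    -> [11, 6]
mul  -> [66]
-6   -> [66, -6]
-5   -> [66, -6, -5]
5    -> [66, -6, -5, 5]
idiv -> [66, -6, -1]
dup  -> [66, -6, -1, -1]
add  -> [66, -6, -2]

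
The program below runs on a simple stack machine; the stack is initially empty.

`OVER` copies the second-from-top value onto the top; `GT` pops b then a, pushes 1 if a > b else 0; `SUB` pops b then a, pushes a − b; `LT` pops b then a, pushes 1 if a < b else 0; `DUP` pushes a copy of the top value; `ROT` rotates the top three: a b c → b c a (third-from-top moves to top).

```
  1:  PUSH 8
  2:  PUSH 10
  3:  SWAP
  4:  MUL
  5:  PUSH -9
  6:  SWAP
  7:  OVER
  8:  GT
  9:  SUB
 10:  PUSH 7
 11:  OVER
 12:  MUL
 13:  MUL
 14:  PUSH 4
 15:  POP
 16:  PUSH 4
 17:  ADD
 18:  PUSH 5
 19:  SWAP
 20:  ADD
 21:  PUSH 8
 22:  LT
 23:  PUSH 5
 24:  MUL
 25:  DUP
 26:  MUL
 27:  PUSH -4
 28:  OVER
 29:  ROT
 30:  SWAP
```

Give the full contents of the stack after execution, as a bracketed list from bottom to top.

PUSH 8   [8]
PUSH 10  [8, 10]
SWAP     [10, 8]
MUL      [80]
PUSH -9  [80, -9]
SWAP     [-9, 80]
OVER     [-9, 80, -9]
GT       [-9, 1]
SUB      [-10]
PUSH 7   [-10, 7]
OVER     [-10, 7, -10]
MUL      [-10, -70]
MUL      [700]
PUSH 4   [700, 4]
POP      [700]
PUSH 4   [700, 4]
ADD      [704]
PUSH 5   [704, 5]
SWAP     [5, 704]
ADD      [709]
PUSH 8   [709, 8]
LT       [0]
PUSH 5   [0, 5]
MUL      [0]
DUP      [0, 0]
MUL      [0]
PUSH -4  [0, -4]
OVER     [0, -4, 0]
ROT      [-4, 0, 0]
SWAP     [-4, 0, 0]

[-4, 0, 0]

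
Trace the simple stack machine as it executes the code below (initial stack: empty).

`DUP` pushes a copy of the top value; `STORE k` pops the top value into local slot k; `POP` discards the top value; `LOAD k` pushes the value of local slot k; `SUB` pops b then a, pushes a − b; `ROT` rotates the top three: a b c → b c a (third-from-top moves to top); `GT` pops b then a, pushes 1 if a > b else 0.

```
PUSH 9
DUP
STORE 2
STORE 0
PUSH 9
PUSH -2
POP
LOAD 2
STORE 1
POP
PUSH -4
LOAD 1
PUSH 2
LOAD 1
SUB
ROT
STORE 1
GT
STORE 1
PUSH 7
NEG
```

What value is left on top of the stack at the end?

PUSH 9  → 9
DUP     → 9 9
STORE 2 → 9
STORE 0 → (empty)
PUSH 9  → 9
PUSH -2 → 9 -2
POP     → 9
LOAD 2  → 9 9
STORE 1 → 9
POP     → (empty)
PUSH -4 → -4
LOAD 1  → -4 9
PUSH 2  → -4 9 2
LOAD 1  → -4 9 2 9
SUB     → -4 9 -7
ROT     → 9 -7 -4
STORE 1 → 9 -7
GT      → 1
STORE 1 → (empty)
PUSH 7  → 7
NEG     → -7

-7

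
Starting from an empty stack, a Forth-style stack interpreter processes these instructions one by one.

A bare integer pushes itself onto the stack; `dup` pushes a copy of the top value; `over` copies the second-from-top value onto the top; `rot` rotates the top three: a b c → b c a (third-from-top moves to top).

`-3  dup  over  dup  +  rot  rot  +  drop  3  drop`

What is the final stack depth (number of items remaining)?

1

-3   : [-3]
dup  : [-3, -3]
over : [-3, -3, -3]
dup  : [-3, -3, -3, -3]
+    : [-3, -3, -6]
rot  : [-3, -6, -3]
rot  : [-6, -3, -3]
+    : [-6, -6]
drop : [-6]
3    : [-6, 3]
drop : [-6]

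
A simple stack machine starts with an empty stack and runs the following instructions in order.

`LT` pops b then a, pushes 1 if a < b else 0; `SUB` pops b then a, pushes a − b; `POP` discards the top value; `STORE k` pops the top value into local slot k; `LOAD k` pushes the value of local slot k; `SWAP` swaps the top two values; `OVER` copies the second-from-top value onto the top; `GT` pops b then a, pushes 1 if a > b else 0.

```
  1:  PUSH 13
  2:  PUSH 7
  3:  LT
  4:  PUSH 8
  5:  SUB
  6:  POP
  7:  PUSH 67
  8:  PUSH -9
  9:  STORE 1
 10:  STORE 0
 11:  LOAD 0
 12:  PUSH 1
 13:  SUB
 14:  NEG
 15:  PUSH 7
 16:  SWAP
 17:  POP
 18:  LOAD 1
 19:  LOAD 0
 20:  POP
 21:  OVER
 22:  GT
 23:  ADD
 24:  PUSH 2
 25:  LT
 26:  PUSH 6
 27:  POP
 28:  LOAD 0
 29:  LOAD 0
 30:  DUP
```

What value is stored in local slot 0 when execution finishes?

67

PUSH 13  13
PUSH 7   13 7
LT       0
PUSH 8   0 8
SUB      -8
POP      (empty)
PUSH 67  67
PUSH -9  67 -9
STORE 1  67
STORE 0  (empty)
LOAD 0   67
PUSH 1   67 1
SUB      66
NEG      -66
PUSH 7   -66 7
SWAP     7 -66
POP      7
LOAD 1   7 -9
LOAD 0   7 -9 67
POP      7 -9
OVER     7 -9 7
GT       7 0
ADD      7
PUSH 2   7 2
LT       0
PUSH 6   0 6
POP      0
LOAD 0   0 67
LOAD 0   0 67 67
DUP      0 67 67 67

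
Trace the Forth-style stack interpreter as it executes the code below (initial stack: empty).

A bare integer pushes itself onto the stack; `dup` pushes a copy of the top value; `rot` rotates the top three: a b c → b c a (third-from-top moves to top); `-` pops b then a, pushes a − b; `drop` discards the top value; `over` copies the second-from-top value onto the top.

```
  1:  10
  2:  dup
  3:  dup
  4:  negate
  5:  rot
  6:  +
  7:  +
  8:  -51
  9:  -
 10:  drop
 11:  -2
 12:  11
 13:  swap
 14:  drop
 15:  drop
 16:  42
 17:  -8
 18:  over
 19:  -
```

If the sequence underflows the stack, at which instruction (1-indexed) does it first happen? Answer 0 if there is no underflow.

0

10     : [10]
dup    : [10, 10]
dup    : [10, 10, 10]
negate : [10, 10, -10]
rot    : [10, -10, 10]
+      : [10, 0]
+      : [10]
-51    : [10, -51]
-      : [61]
drop   : []
-2     : [-2]
11     : [-2, 11]
swap   : [11, -2]
drop   : [11]
drop   : []
42     : [42]
-8     : [42, -8]
over   : [42, -8, 42]
-      : [42, -50]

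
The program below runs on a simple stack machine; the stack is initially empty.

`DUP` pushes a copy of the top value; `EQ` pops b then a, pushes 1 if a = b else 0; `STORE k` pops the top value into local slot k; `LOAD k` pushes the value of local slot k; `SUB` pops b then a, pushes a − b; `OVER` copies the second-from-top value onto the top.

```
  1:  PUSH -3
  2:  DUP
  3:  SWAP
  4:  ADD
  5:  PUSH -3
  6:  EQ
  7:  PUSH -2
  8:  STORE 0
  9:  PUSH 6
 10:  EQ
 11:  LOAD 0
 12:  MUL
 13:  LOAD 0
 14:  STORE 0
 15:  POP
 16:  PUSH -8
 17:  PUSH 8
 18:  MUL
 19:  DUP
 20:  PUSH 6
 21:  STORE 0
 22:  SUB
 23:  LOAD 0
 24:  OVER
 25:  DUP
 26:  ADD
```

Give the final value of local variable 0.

6

PUSH -3  [-3]
DUP      [-3, -3]
SWAP     [-3, -3]
ADD      [-6]
PUSH -3  [-6, -3]
EQ       [0]
PUSH -2  [0, -2]
STORE 0  [0]
PUSH 6   [0, 6]
EQ       [0]
LOAD 0   [0, -2]
MUL      [0]
LOAD 0   [0, -2]
STORE 0  [0]
POP      []
PUSH -8  [-8]
PUSH 8   [-8, 8]
MUL      [-64]
DUP      [-64, -64]
PUSH 6   [-64, -64, 6]
STORE 0  [-64, -64]
SUB      [0]
LOAD 0   [0, 6]
OVER     [0, 6, 0]
DUP      [0, 6, 0, 0]
ADD      [0, 6, 0]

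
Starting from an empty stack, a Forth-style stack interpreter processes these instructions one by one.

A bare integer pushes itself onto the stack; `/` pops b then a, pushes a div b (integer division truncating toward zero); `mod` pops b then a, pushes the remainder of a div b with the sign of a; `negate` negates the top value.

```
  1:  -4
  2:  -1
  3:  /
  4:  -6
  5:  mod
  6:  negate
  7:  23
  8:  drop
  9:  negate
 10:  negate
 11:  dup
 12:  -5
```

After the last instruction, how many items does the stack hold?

3

-4     : [-4]
-1     : [-4, -1]
/      : [4]
-6     : [4, -6]
mod    : [4]
negate : [-4]
23     : [-4, 23]
drop   : [-4]
negate : [4]
negate : [-4]
dup    : [-4, -4]
-5     : [-4, -4, -5]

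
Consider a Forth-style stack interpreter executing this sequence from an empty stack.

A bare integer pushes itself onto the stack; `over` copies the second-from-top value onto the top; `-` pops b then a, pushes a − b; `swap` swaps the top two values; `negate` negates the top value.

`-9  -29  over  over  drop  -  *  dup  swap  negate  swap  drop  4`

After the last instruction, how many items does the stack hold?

-9     : -9
-29    : -9 -29
over   : -9 -29 -9
over   : -9 -29 -9 -29
drop   : -9 -29 -9
-      : -9 -20
*      : 180
dup    : 180 180
swap   : 180 180
negate : 180 -180
swap   : -180 180
drop   : -180
4      : -180 4

2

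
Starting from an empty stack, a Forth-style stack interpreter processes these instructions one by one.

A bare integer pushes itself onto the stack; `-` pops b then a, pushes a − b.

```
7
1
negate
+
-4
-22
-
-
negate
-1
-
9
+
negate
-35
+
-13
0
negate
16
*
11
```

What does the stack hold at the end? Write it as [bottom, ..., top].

7      → 7
1      → 7 1
negate → 7 -1
+      → 6
-4     → 6 -4
-22    → 6 -4 -22
-      → 6 18
-      → -12
negate → 12
-1     → 12 -1
-      → 13
9      → 13 9
+      → 22
negate → -22
-35    → -22 -35
+      → -57
-13    → -57 -13
0      → -57 -13 0
negate → -57 -13 0
16     → -57 -13 0 16
*      → -57 -13 0
11     → -57 -13 0 11

[-57, -13, 0, 11]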